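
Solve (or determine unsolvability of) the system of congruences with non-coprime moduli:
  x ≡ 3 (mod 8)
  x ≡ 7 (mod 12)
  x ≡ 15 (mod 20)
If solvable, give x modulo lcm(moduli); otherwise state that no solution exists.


Moduli 8, 12, 20 are not pairwise coprime, so CRT works modulo lcm(m_i) when all pairwise compatibility conditions hold.
Pairwise compatibility: gcd(m_i, m_j) must divide a_i - a_j for every pair.
Merge one congruence at a time:
  Start: x ≡ 3 (mod 8).
  Combine with x ≡ 7 (mod 12): gcd(8, 12) = 4; 7 - 3 = 4, which IS divisible by 4, so compatible.
    Write x = 3 + 8·t and substitute into x ≡ 7 (mod 12): 8·t ≡ 7 − 3 = 4 (mod 12).
    Divide the congruence (and modulus) by g = 4: 2·t ≡ 1 (mod 3).
    The inverse of 2 mod 3 is 2 (since 2·2 = 4 = 1·3 + 1), so t ≡ 2·1 = 2 ≡ 2 (mod 3).
    Then x = 3 + 8·2 = 19, valid modulo lcm(8, 12) = 24: x ≡ 19 (mod 24).
  Combine with x ≡ 15 (mod 20): gcd(24, 20) = 4; 15 - 19 = -4, which IS divisible by 4, so compatible.
    Write x = 19 + 24·t and substitute into x ≡ 15 (mod 20): 24·t ≡ 15 − 19 = -4 (mod 20).
    Divide the congruence (and modulus) by g = 4: 6·t ≡ -1 (mod 5).
    Reduce coefficients mod 5: 1·t ≡ 4 (mod 5).
    So t ≡ 4 (mod 5).
    Then x = 19 + 24·4 = 115, valid modulo lcm(24, 20) = 120: x ≡ 115 (mod 120).
Verify: 115 mod 8 = 3, 115 mod 12 = 7, 115 mod 20 = 15.

x ≡ 115 (mod 120).


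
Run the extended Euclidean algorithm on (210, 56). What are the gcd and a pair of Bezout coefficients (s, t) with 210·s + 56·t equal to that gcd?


Euclidean algorithm on (210, 56) — divide until remainder is 0:
  210 = 3 · 56 + 42
  56 = 1 · 42 + 14
  42 = 3 · 14 + 0
gcd(210, 56) = 14.
Track Bezout coefficients alongside the remainders: start with r₀ = 210 = a·1 + b·0 (s = 1, t = 0) and r₁ = 56 = a·0 + b·1 (s = 0, t = 1); each new remainder r_{k+1} = r_{k-1} − q_k·r_k inherits s_{k+1} = s_{k-1} − q_k·s_k, t_{k+1} = t_{k-1} − q_k·t_k, so r_k = a·s_k + b·t_k at every step:
  q = 3: r = 42, s = 1 − 3·0 = 1, t = 0 − 3·1 = -3  (check: 210·1 + 56·(-3) = 42)
  q = 1: r = 14, s = 0 − 1·1 = -1, t = 1 − 1·(-3) = 4  (check: 210·(-1) + 56·4 = 14)
The row with r = 14 (the gcd) gives the Bezout coefficients s = -1, t = 4.
Result: 210 · (-1) + 56 · (4) = 14.

gcd(210, 56) = 14; s = -1, t = 4 (check: 210·(-1) + 56·4 = 14).


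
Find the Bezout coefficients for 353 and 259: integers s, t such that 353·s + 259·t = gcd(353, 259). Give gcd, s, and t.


Euclidean algorithm on (353, 259) — divide until remainder is 0:
  353 = 1 · 259 + 94
  259 = 2 · 94 + 71
  94 = 1 · 71 + 23
  71 = 3 · 23 + 2
  23 = 11 · 2 + 1
  2 = 2 · 1 + 0
gcd(353, 259) = 1.
Track Bezout coefficients alongside the remainders: start with r₀ = 353 = a·1 + b·0 (s = 1, t = 0) and r₁ = 259 = a·0 + b·1 (s = 0, t = 1); each new remainder r_{k+1} = r_{k-1} − q_k·r_k inherits s_{k+1} = s_{k-1} − q_k·s_k, t_{k+1} = t_{k-1} − q_k·t_k, so r_k = a·s_k + b·t_k at every step:
  q = 1: r = 94, s = 1 − 1·0 = 1, t = 0 − 1·1 = -1  (check: 353·1 + 259·(-1) = 94)
  q = 2: r = 71, s = 0 − 2·1 = -2, t = 1 − 2·(-1) = 3  (check: 353·(-2) + 259·3 = 71)
  q = 1: r = 23, s = 1 − 1·(-2) = 3, t = -1 − 1·3 = -4  (check: 353·3 + 259·(-4) = 23)
  q = 3: r = 2, s = -2 − 3·3 = -11, t = 3 − 3·(-4) = 15  (check: 353·(-11) + 259·15 = 2)
  q = 11: r = 1, s = 3 − 11·(-11) = 124, t = -4 − 11·15 = -169  (check: 353·124 + 259·(-169) = 1)
The row with r = 1 (the gcd) gives the Bezout coefficients s = 124, t = -169.
Result: 353 · (124) + 259 · (-169) = 1.

gcd(353, 259) = 1; s = 124, t = -169 (check: 353·124 + 259·(-169) = 1).


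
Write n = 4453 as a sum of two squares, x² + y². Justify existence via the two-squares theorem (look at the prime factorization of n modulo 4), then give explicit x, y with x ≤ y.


Step 1: Factor n = 4453 = 61 · 73.
Step 2: Check the mod-4 condition on each prime factor: 61 ≡ 1 (mod 4), exponent 1; 73 ≡ 1 (mod 4), exponent 1.
All primes ≡ 3 (mod 4) appear to even exponent (or don't appear), so by the two-squares theorem n IS expressible as a sum of two squares.
Step 3: Build a representation. Here n = 61 · 73 is a product of primes ≡ 1 (mod 4). Each prime p ≡ 1 (mod 4) is itself a sum of two squares; find a² by testing p − a² for a perfect square:
  61: 61 − 1² = 60, 61 − 2² = 57, 61 − 3² = 52, 61 − 4² = 45, 61 − 5² = 36 = 6² ⇒ 61 = 5² + 6².
  73: 73 − 1² = 72, 73 − 2² = 69, 73 − 3² = 64 = 8² ⇒ 73 = 3² + 8².
  Combine using the Brahmagupta–Fibonacci identity (a² + b²)(c² + d²) = (ac − bd)² + (ad + bc)² = (ac + bd)² + (ad − bc)²:
  61 · 73 = 4453: from (5² + 6²)(3² + 8²), take (5·3 − 6·8, 5·8 + 6·3) = (15 − 48, 40 + 18) = (-33, 58); dropping signs (only squares matter) gives (33, 58); check 33² + 58² = 1089 + 3364 = 4453 ✓.
Step 4: Order so x ≤ y and verify: 33² + 58² = 1089 + 3364 = 4453 = n. ✓

n = 4453 = 33² + 58² (one valid representation with x ≤ y).


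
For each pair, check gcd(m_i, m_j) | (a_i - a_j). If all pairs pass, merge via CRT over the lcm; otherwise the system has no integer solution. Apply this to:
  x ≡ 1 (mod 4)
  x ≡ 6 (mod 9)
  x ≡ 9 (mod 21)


Moduli 4, 9, 21 are not pairwise coprime, so CRT works modulo lcm(m_i) when all pairwise compatibility conditions hold.
Pairwise compatibility: gcd(m_i, m_j) must divide a_i - a_j for every pair.
Merge one congruence at a time:
  Start: x ≡ 1 (mod 4).
  Combine with x ≡ 6 (mod 9): gcd(4, 9) = 1; 6 - 1 = 5, which IS divisible by 1, so compatible.
    Write x = 1 + 4·t and substitute into x ≡ 6 (mod 9): 4·t ≡ 6 − 1 = 5 (mod 9).
    The inverse of 4 mod 9 is 7 (since 4·7 = 28 = 3·9 + 1), so t ≡ 7·5 = 35 ≡ 8 (mod 9).
    Then x = 1 + 4·8 = 33, valid modulo lcm(4, 9) = 36: x ≡ 33 (mod 36).
  Combine with x ≡ 9 (mod 21): gcd(36, 21) = 3; 9 - 33 = -24, which IS divisible by 3, so compatible.
    Write x = 33 + 36·t and substitute into x ≡ 9 (mod 21): 36·t ≡ 9 − 33 = -24 (mod 21).
    Divide the congruence (and modulus) by g = 3: 12·t ≡ -8 (mod 7).
    Reduce coefficients mod 7: 5·t ≡ 6 (mod 7).
    The inverse of 5 mod 7 is 3 (since 5·3 = 15 = 2·7 + 1), so t ≡ 3·6 = 18 ≡ 4 (mod 7).
    Then x = 33 + 36·4 = 177, valid modulo lcm(36, 21) = 252: x ≡ 177 (mod 252).
Verify: 177 mod 4 = 1, 177 mod 9 = 6, 177 mod 21 = 9.

x ≡ 177 (mod 252).


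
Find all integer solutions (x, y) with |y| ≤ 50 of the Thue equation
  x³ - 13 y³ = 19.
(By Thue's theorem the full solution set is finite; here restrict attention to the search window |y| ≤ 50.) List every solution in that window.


The equation is x³ - 13y³ = 19. For fixed y, x³ = 13·y³ + 19, so a solution requires the RHS to be a perfect cube.
Strategy: iterate y from -50 to 50, compute RHS = 13·y³ + 19, and check whether it is a (positive or negative) perfect cube.
Check small values of y:
  y = 0: RHS = 19 is not a perfect cube.
  y = 1: RHS = 32 is not a perfect cube.
  y = -1: RHS = 6 is not a perfect cube.
  y = 2: RHS = 123 is not a perfect cube.
  y = -2: RHS = -85 is not a perfect cube.
  y = 3: RHS = 370 is not a perfect cube.
  y = -3: RHS = -332 is not a perfect cube.
Continuing the search up to |y| = 50 finds no solutions either.
No (x, y) in the scanned range satisfies the equation.

No integer solutions with |y| ≤ 50.


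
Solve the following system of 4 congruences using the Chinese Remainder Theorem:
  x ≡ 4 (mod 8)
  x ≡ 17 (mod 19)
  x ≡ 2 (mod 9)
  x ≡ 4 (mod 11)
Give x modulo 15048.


Product of moduli M = 8 · 19 · 9 · 11 = 15048.
Merge one congruence at a time:
  Start: x ≡ 4 (mod 8).
  Combine with x ≡ 17 (mod 19); new modulus lcm = 152.
    Write x = 4 + 8·t and substitute into x ≡ 17 (mod 19): 8·t ≡ 17 − 4 = 13 (mod 19).
    The inverse of 8 mod 19 is 12 (since 8·12 = 96 = 5·19 + 1), so t ≡ 12·13 = 156 ≡ 4 (mod 19).
    Then x = 4 + 8·4 = 36, valid modulo lcm(8, 19) = 152: x ≡ 36 (mod 152).
  Combine with x ≡ 2 (mod 9); new modulus lcm = 1368.
    Write x = 36 + 152·t and substitute into x ≡ 2 (mod 9): 152·t ≡ 2 − 36 = -34 (mod 9).
    Reduce coefficients mod 9: 8·t ≡ 2 (mod 9).
    The inverse of 8 mod 9 is 8 (since 8·8 = 64 = 7·9 + 1), so t ≡ 8·2 = 16 ≡ 7 (mod 9).
    Then x = 36 + 152·7 = 1100, valid modulo lcm(152, 9) = 1368: x ≡ 1100 (mod 1368).
  Combine with x ≡ 4 (mod 11); new modulus lcm = 15048.
    Write x = 1100 + 1368·t and substitute into x ≡ 4 (mod 11): 1368·t ≡ 4 − 1100 = -1096 (mod 11).
    Reduce coefficients mod 11: 4·t ≡ 4 (mod 11).
    The inverse of 4 mod 11 is 3 (since 4·3 = 12 = 1·11 + 1), so t ≡ 3·4 = 12 ≡ 1 (mod 11).
    Then x = 1100 + 1368·1 = 2468, valid modulo lcm(1368, 11) = 15048: x ≡ 2468 (mod 15048).
Verify against each original: 2468 mod 8 = 4, 2468 mod 19 = 17, 2468 mod 9 = 2, 2468 mod 11 = 4.

x ≡ 2468 (mod 15048).


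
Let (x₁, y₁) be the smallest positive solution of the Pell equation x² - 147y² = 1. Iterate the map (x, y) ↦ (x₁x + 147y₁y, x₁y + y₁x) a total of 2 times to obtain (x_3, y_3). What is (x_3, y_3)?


Step 1: Find the fundamental solution (x₁, y₁) of x² - 147y² = 1.
  Expand √147 as a continued fraction. a₀ = ⌊√147⌋ = 12; iterate m_{k+1} = d_k·a_k − m_k, d_{k+1} = (147 − m_{k+1}²)/d_k, a_{k+1} = ⌊(a₀ + m_{k+1})/d_{k+1}⌋ (starting m₀ = 0, d₀ = 1), with convergents p_k = a_k·p_{k-1} + p_{k-2}, q_k = a_k·q_{k-1} + q_{k-2} (p₋₁ = 1, q₋₁ = 0):
  k = 0: a₀ = 12; p₀/q₀ = 12/1; p₀² − 147·q₀² = 144 − 147 = -3.
  k = 1: m = 12, d = 3, a = ⌊(12 + 12)/3⌋ = 8; p/q = (8·12 + 1)/(8·1 + 0) = 97/8; p² − 147·q² = 9409 − 9408 = 1.
  The first convergent with p² − 147·q² = 1 gives the fundamental solution (x₁, y₁) = (97, 8).
Step 2: Apply the recurrence (x_{n+1}, y_{n+1}) = (x₁x_n + 147y₁y_n, x₁y_n + y₁x_n) repeatedly.
  From (x_1, y_1) = (97, 8): x_2 = 97·97 + 147·8·8 = 18817; y_2 = 97·8 + 8·97 = 1552.
  From (x_2, y_2) = (18817, 1552): x_3 = 97·18817 + 147·8·1552 = 3650401; y_3 = 97·1552 + 8·18817 = 301080.
Step 3: Verify x_3² - 147·y_3² = 13325427460801 - 13325427460800 = 1 (should be 1). ✓

(x_1, y_1) = (97, 8); (x_3, y_3) = (3650401, 301080).


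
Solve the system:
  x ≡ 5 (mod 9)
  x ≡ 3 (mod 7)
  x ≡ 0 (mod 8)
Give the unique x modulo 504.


Moduli 9, 7, 8 are pairwise coprime; by CRT there is a unique solution modulo M = 9 · 7 · 8 = 504.
Solve pairwise, accumulating the modulus:
  Start with x ≡ 5 (mod 9).
  Combine with x ≡ 3 (mod 7): since gcd(9, 7) = 1, we get a unique residue mod 63.
    Write x = 5 + 9·t and substitute into x ≡ 3 (mod 7): 9·t ≡ 3 − 5 = -2 (mod 7).
    Reduce coefficients mod 7: 2·t ≡ 5 (mod 7).
    The inverse of 2 mod 7 is 4 (since 2·4 = 8 = 1·7 + 1), so t ≡ 4·5 = 20 ≡ 6 (mod 7).
    Then x = 5 + 9·6 = 59, valid modulo lcm(9, 7) = 63: x ≡ 59 (mod 63).
  Combine with x ≡ 0 (mod 8): since gcd(63, 8) = 1, we get a unique residue mod 504.
    Write x = 59 + 63·t and substitute into x ≡ 0 (mod 8): 63·t ≡ 0 − 59 = -59 (mod 8).
    Reduce coefficients mod 8: 7·t ≡ 5 (mod 8).
    The inverse of 7 mod 8 is 7 (since 7·7 = 49 = 6·8 + 1), so t ≡ 7·5 = 35 ≡ 3 (mod 8).
    Then x = 59 + 63·3 = 248, valid modulo lcm(63, 8) = 504: x ≡ 248 (mod 504).
Verify: 248 mod 9 = 5 ✓, 248 mod 7 = 3 ✓, 248 mod 8 = 0 ✓.

x ≡ 248 (mod 504).


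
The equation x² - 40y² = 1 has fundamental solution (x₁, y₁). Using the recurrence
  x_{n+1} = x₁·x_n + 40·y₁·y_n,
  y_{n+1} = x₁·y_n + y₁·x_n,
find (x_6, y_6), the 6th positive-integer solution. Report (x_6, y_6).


Step 1: Find the fundamental solution (x₁, y₁) of x² - 40y² = 1.
  Expand √40 as a continued fraction. a₀ = ⌊√40⌋ = 6; iterate m_{k+1} = d_k·a_k − m_k, d_{k+1} = (40 − m_{k+1}²)/d_k, a_{k+1} = ⌊(a₀ + m_{k+1})/d_{k+1}⌋ (starting m₀ = 0, d₀ = 1), with convergents p_k = a_k·p_{k-1} + p_{k-2}, q_k = a_k·q_{k-1} + q_{k-2} (p₋₁ = 1, q₋₁ = 0):
  k = 0: a₀ = 6; p₀/q₀ = 6/1; p₀² − 40·q₀² = 36 − 40 = -4.
  k = 1: m = 6, d = 4, a = ⌊(6 + 6)/4⌋ = 3; p/q = (3·6 + 1)/(3·1 + 0) = 19/3; p² − 40·q² = 361 − 360 = 1.
  The first convergent with p² − 40·q² = 1 gives the fundamental solution (x₁, y₁) = (19, 3).
Step 2: Apply the recurrence (x_{n+1}, y_{n+1}) = (x₁x_n + 40y₁y_n, x₁y_n + y₁x_n) repeatedly.
  From (x_1, y_1) = (19, 3): x_2 = 19·19 + 40·3·3 = 721; y_2 = 19·3 + 3·19 = 114.
  From (x_2, y_2) = (721, 114): x_3 = 19·721 + 40·3·114 = 27379; y_3 = 19·114 + 3·721 = 4329.
  From (x_3, y_3) = (27379, 4329): x_4 = 19·27379 + 40·3·4329 = 1039681; y_4 = 19·4329 + 3·27379 = 164388.
  From (x_4, y_4) = (1039681, 164388): x_5 = 19·1039681 + 40·3·164388 = 39480499; y_5 = 19·164388 + 3·1039681 = 6242415.
  From (x_5, y_5) = (39480499, 6242415): x_6 = 19·39480499 + 40·3·6242415 = 1499219281; y_6 = 19·6242415 + 3·39480499 = 237047382.
Step 3: Verify x_6² - 40·y_6² = 2247658452522156961 - 2247658452522156960 = 1 (should be 1). ✓

(x_1, y_1) = (19, 3); (x_6, y_6) = (1499219281, 237047382).


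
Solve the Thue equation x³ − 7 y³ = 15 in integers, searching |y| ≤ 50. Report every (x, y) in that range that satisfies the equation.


The equation is x³ - 7y³ = 15. For fixed y, x³ = 7·y³ + 15, so a solution requires the RHS to be a perfect cube.
Strategy: iterate y from -50 to 50, compute RHS = 7·y³ + 15, and check whether it is a (positive or negative) perfect cube.
Check small values of y:
  y = 0: RHS = 15 is not a perfect cube.
  y = 1: RHS = 22 is not a perfect cube.
  y = -1: RHS = 8 = (2)³ ⇒ x = 2 works.
  y = 2: RHS = 71 is not a perfect cube.
  y = -2: RHS = -41 is not a perfect cube.
  y = 3: RHS = 204 is not a perfect cube.
  y = -3: RHS = -174 is not a perfect cube.
Continuing, at y = 23: RHS = 85184 = (44)³ ⇒ x = 44 works.
Searching the remaining y in |y| ≤ 50 finds no further solutions.
Collected solutions: (2, -1), (44, 23).

Solutions (with |y| ≤ 50): (2, -1), (44, 23).


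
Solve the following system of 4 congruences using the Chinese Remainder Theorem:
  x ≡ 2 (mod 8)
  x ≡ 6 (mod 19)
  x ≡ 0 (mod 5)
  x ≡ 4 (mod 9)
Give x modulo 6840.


Product of moduli M = 8 · 19 · 5 · 9 = 6840.
Merge one congruence at a time:
  Start: x ≡ 2 (mod 8).
  Combine with x ≡ 6 (mod 19); new modulus lcm = 152.
    Write x = 2 + 8·t and substitute into x ≡ 6 (mod 19): 8·t ≡ 6 − 2 = 4 (mod 19).
    The inverse of 8 mod 19 is 12 (since 8·12 = 96 = 5·19 + 1), so t ≡ 12·4 = 48 ≡ 10 (mod 19).
    Then x = 2 + 8·10 = 82, valid modulo lcm(8, 19) = 152: x ≡ 82 (mod 152).
  Combine with x ≡ 0 (mod 5); new modulus lcm = 760.
    Write x = 82 + 152·t and substitute into x ≡ 0 (mod 5): 152·t ≡ 0 − 82 = -82 (mod 5).
    Reduce coefficients mod 5: 2·t ≡ 3 (mod 5).
    The inverse of 2 mod 5 is 3 (since 2·3 = 6 = 1·5 + 1), so t ≡ 3·3 = 9 ≡ 4 (mod 5).
    Then x = 82 + 152·4 = 690, valid modulo lcm(152, 5) = 760: x ≡ 690 (mod 760).
  Combine with x ≡ 4 (mod 9); new modulus lcm = 6840.
    Write x = 690 + 760·t and substitute into x ≡ 4 (mod 9): 760·t ≡ 4 − 690 = -686 (mod 9).
    Reduce coefficients mod 9: 4·t ≡ 7 (mod 9).
    The inverse of 4 mod 9 is 7 (since 4·7 = 28 = 3·9 + 1), so t ≡ 7·7 = 49 ≡ 4 (mod 9).
    Then x = 690 + 760·4 = 3730, valid modulo lcm(760, 9) = 6840: x ≡ 3730 (mod 6840).
Verify against each original: 3730 mod 8 = 2, 3730 mod 19 = 6, 3730 mod 5 = 0, 3730 mod 9 = 4.

x ≡ 3730 (mod 6840).


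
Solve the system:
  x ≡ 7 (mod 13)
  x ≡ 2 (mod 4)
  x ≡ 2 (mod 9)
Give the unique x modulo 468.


Moduli 13, 4, 9 are pairwise coprime; by CRT there is a unique solution modulo M = 13 · 4 · 9 = 468.
Solve pairwise, accumulating the modulus:
  Start with x ≡ 7 (mod 13).
  Combine with x ≡ 2 (mod 4): since gcd(13, 4) = 1, we get a unique residue mod 52.
    Write x = 7 + 13·t and substitute into x ≡ 2 (mod 4): 13·t ≡ 2 − 7 = -5 (mod 4).
    Reduce coefficients mod 4: 1·t ≡ 3 (mod 4).
    So t ≡ 3 (mod 4).
    Then x = 7 + 13·3 = 46, valid modulo lcm(13, 4) = 52: x ≡ 46 (mod 52).
  Combine with x ≡ 2 (mod 9): since gcd(52, 9) = 1, we get a unique residue mod 468.
    Write x = 46 + 52·t and substitute into x ≡ 2 (mod 9): 52·t ≡ 2 − 46 = -44 (mod 9).
    Reduce coefficients mod 9: 7·t ≡ 1 (mod 9).
    The inverse of 7 mod 9 is 4 (since 7·4 = 28 = 3·9 + 1), so t ≡ 4·1 = 4 ≡ 4 (mod 9).
    Then x = 46 + 52·4 = 254, valid modulo lcm(52, 9) = 468: x ≡ 254 (mod 468).
Verify: 254 mod 13 = 7 ✓, 254 mod 4 = 2 ✓, 254 mod 9 = 2 ✓.

x ≡ 254 (mod 468).


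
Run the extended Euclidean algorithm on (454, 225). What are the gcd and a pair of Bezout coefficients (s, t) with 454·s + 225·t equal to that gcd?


Euclidean algorithm on (454, 225) — divide until remainder is 0:
  454 = 2 · 225 + 4
  225 = 56 · 4 + 1
  4 = 4 · 1 + 0
gcd(454, 225) = 1.
Track Bezout coefficients alongside the remainders: start with r₀ = 454 = a·1 + b·0 (s = 1, t = 0) and r₁ = 225 = a·0 + b·1 (s = 0, t = 1); each new remainder r_{k+1} = r_{k-1} − q_k·r_k inherits s_{k+1} = s_{k-1} − q_k·s_k, t_{k+1} = t_{k-1} − q_k·t_k, so r_k = a·s_k + b·t_k at every step:
  q = 2: r = 4, s = 1 − 2·0 = 1, t = 0 − 2·1 = -2  (check: 454·1 + 225·(-2) = 4)
  q = 56: r = 1, s = 0 − 56·1 = -56, t = 1 − 56·(-2) = 113  (check: 454·(-56) + 225·113 = 1)
The row with r = 1 (the gcd) gives the Bezout coefficients s = -56, t = 113.
Result: 454 · (-56) + 225 · (113) = 1.

gcd(454, 225) = 1; s = -56, t = 113 (check: 454·(-56) + 225·113 = 1).


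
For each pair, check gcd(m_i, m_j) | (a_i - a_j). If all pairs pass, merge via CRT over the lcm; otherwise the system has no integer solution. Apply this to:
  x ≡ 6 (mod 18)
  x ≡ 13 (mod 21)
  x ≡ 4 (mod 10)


Moduli 18, 21, 10 are not pairwise coprime, so CRT works modulo lcm(m_i) when all pairwise compatibility conditions hold.
Pairwise compatibility: gcd(m_i, m_j) must divide a_i - a_j for every pair.
Merge one congruence at a time:
  Start: x ≡ 6 (mod 18).
  Combine with x ≡ 13 (mod 21): gcd(18, 21) = 3, and 13 - 6 = 7 is NOT divisible by 3.
    ⇒ system is inconsistent (no integer solution).

No solution (the system is inconsistent).


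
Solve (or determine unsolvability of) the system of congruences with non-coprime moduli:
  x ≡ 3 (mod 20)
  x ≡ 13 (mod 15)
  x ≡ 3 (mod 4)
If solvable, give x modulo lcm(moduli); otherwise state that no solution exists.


Moduli 20, 15, 4 are not pairwise coprime, so CRT works modulo lcm(m_i) when all pairwise compatibility conditions hold.
Pairwise compatibility: gcd(m_i, m_j) must divide a_i - a_j for every pair.
Merge one congruence at a time:
  Start: x ≡ 3 (mod 20).
  Combine with x ≡ 13 (mod 15): gcd(20, 15) = 5; 13 - 3 = 10, which IS divisible by 5, so compatible.
    Write x = 3 + 20·t and substitute into x ≡ 13 (mod 15): 20·t ≡ 13 − 3 = 10 (mod 15).
    Divide the congruence (and modulus) by g = 5: 4·t ≡ 2 (mod 3).
    Reduce coefficients mod 3: 1·t ≡ 2 (mod 3).
    So t ≡ 2 (mod 3).
    Then x = 3 + 20·2 = 43, valid modulo lcm(20, 15) = 60: x ≡ 43 (mod 60).
  Combine with x ≡ 3 (mod 4): gcd(60, 4) = 4; 3 - 43 = -40, which IS divisible by 4, so compatible.
    Write x = 43 + 60·t and substitute into x ≡ 3 (mod 4): 60·t ≡ 3 − 43 = -40 (mod 4).
    Divide the congruence (and modulus) by g = 4: 15·t ≡ -10 (mod 1).
    Modulo 1 every t works; take t = 0.
    Then x = 43 + 60·0 = 43, valid modulo lcm(60, 4) = 60: x ≡ 43 (mod 60).
Verify: 43 mod 20 = 3, 43 mod 15 = 13, 43 mod 4 = 3.

x ≡ 43 (mod 60).


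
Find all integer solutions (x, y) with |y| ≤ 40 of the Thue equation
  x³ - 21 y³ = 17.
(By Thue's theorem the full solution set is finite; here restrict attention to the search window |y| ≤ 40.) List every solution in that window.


The equation is x³ - 21y³ = 17. For fixed y, x³ = 21·y³ + 17, so a solution requires the RHS to be a perfect cube.
Strategy: iterate y from -40 to 40, compute RHS = 21·y³ + 17, and check whether it is a (positive or negative) perfect cube.
Check small values of y:
  y = 0: RHS = 17 is not a perfect cube.
  y = 1: RHS = 38 is not a perfect cube.
  y = -1: RHS = -4 is not a perfect cube.
  y = 2: RHS = 185 is not a perfect cube.
  y = -2: RHS = -151 is not a perfect cube.
  y = 3: RHS = 584 is not a perfect cube.
  y = -3: RHS = -550 is not a perfect cube.
Continuing the search up to |y| = 40 finds no solutions either.
No (x, y) in the scanned range satisfies the equation.

No integer solutions with |y| ≤ 40.


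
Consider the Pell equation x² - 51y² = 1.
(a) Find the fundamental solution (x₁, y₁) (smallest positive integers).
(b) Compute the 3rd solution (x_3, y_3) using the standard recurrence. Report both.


Step 1: Find the fundamental solution (x₁, y₁) of x² - 51y² = 1.
  Expand √51 as a continued fraction. a₀ = ⌊√51⌋ = 7; iterate m_{k+1} = d_k·a_k − m_k, d_{k+1} = (51 − m_{k+1}²)/d_k, a_{k+1} = ⌊(a₀ + m_{k+1})/d_{k+1}⌋ (starting m₀ = 0, d₀ = 1), with convergents p_k = a_k·p_{k-1} + p_{k-2}, q_k = a_k·q_{k-1} + q_{k-2} (p₋₁ = 1, q₋₁ = 0):
  k = 0: a₀ = 7; p₀/q₀ = 7/1; p₀² − 51·q₀² = 49 − 51 = -2.
  k = 1: m = 7, d = 2, a = ⌊(7 + 7)/2⌋ = 7; p/q = (7·7 + 1)/(7·1 + 0) = 50/7; p² − 51·q² = 2500 − 2499 = 1.
  The first convergent with p² − 51·q² = 1 gives the fundamental solution (x₁, y₁) = (50, 7).
Step 2: Apply the recurrence (x_{n+1}, y_{n+1}) = (x₁x_n + 51y₁y_n, x₁y_n + y₁x_n) repeatedly.
  From (x_1, y_1) = (50, 7): x_2 = 50·50 + 51·7·7 = 4999; y_2 = 50·7 + 7·50 = 700.
  From (x_2, y_2) = (4999, 700): x_3 = 50·4999 + 51·7·700 = 499850; y_3 = 50·700 + 7·4999 = 69993.
Step 3: Verify x_3² - 51·y_3² = 249850022500 - 249850022499 = 1 (should be 1). ✓

(x_1, y_1) = (50, 7); (x_3, y_3) = (499850, 69993).


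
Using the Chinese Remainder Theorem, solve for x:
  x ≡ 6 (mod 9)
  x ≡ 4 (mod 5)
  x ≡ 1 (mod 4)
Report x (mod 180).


Moduli 9, 5, 4 are pairwise coprime; by CRT there is a unique solution modulo M = 9 · 5 · 4 = 180.
Solve pairwise, accumulating the modulus:
  Start with x ≡ 6 (mod 9).
  Combine with x ≡ 4 (mod 5): since gcd(9, 5) = 1, we get a unique residue mod 45.
    Write x = 6 + 9·t and substitute into x ≡ 4 (mod 5): 9·t ≡ 4 − 6 = -2 (mod 5).
    Reduce coefficients mod 5: 4·t ≡ 3 (mod 5).
    The inverse of 4 mod 5 is 4 (since 4·4 = 16 = 3·5 + 1), so t ≡ 4·3 = 12 ≡ 2 (mod 5).
    Then x = 6 + 9·2 = 24, valid modulo lcm(9, 5) = 45: x ≡ 24 (mod 45).
  Combine with x ≡ 1 (mod 4): since gcd(45, 4) = 1, we get a unique residue mod 180.
    Write x = 24 + 45·t and substitute into x ≡ 1 (mod 4): 45·t ≡ 1 − 24 = -23 (mod 4).
    Reduce coefficients mod 4: 1·t ≡ 1 (mod 4).
    So t ≡ 1 (mod 4).
    Then x = 24 + 45·1 = 69, valid modulo lcm(45, 4) = 180: x ≡ 69 (mod 180).
Verify: 69 mod 9 = 6 ✓, 69 mod 5 = 4 ✓, 69 mod 4 = 1 ✓.

x ≡ 69 (mod 180).


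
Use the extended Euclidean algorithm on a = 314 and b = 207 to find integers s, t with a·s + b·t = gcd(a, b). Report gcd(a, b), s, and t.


Euclidean algorithm on (314, 207) — divide until remainder is 0:
  314 = 1 · 207 + 107
  207 = 1 · 107 + 100
  107 = 1 · 100 + 7
  100 = 14 · 7 + 2
  7 = 3 · 2 + 1
  2 = 2 · 1 + 0
gcd(314, 207) = 1.
Track Bezout coefficients alongside the remainders: start with r₀ = 314 = a·1 + b·0 (s = 1, t = 0) and r₁ = 207 = a·0 + b·1 (s = 0, t = 1); each new remainder r_{k+1} = r_{k-1} − q_k·r_k inherits s_{k+1} = s_{k-1} − q_k·s_k, t_{k+1} = t_{k-1} − q_k·t_k, so r_k = a·s_k + b·t_k at every step:
  q = 1: r = 107, s = 1 − 1·0 = 1, t = 0 − 1·1 = -1  (check: 314·1 + 207·(-1) = 107)
  q = 1: r = 100, s = 0 − 1·1 = -1, t = 1 − 1·(-1) = 2  (check: 314·(-1) + 207·2 = 100)
  q = 1: r = 7, s = 1 − 1·(-1) = 2, t = -1 − 1·2 = -3  (check: 314·2 + 207·(-3) = 7)
  q = 14: r = 2, s = -1 − 14·2 = -29, t = 2 − 14·(-3) = 44  (check: 314·(-29) + 207·44 = 2)
  q = 3: r = 1, s = 2 − 3·(-29) = 89, t = -3 − 3·44 = -135  (check: 314·89 + 207·(-135) = 1)
The row with r = 1 (the gcd) gives the Bezout coefficients s = 89, t = -135.
Result: 314 · (89) + 207 · (-135) = 1.

gcd(314, 207) = 1; s = 89, t = -135 (check: 314·89 + 207·(-135) = 1).


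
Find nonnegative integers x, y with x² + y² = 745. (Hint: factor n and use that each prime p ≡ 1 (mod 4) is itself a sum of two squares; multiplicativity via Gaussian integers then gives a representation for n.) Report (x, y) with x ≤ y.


Step 1: Factor n = 745 = 5 · 149.
Step 2: Check the mod-4 condition on each prime factor: 5 ≡ 1 (mod 4), exponent 1; 149 ≡ 1 (mod 4), exponent 1.
All primes ≡ 3 (mod 4) appear to even exponent (or don't appear), so by the two-squares theorem n IS expressible as a sum of two squares.
Step 3: Build a representation. Here n = 5 · 149 is a product of primes ≡ 1 (mod 4). Each prime p ≡ 1 (mod 4) is itself a sum of two squares; find a² by testing p − a² for a perfect square:
  5: 5 − 1² = 4 = 2² ⇒ 5 = 1² + 2².
  149: 149 − 1² = 148, 149 − 2² = 145, 149 − 3² = 140, 149 − 4² = 133, 149 − 5² = 124, 149 − 6² = 113, 149 − 7² = 100 = 10² ⇒ 149 = 7² + 10².
  Combine using the Brahmagupta–Fibonacci identity (a² + b²)(c² + d²) = (ac − bd)² + (ad + bc)² = (ac + bd)² + (ad − bc)²:
  5 · 149 = 745: from (1² + 2²)(7² + 10²), take (1·7 − 2·10, 1·10 + 2·7) = (7 − 20, 10 + 14) = (-13, 24); dropping signs (only squares matter) gives (13, 24); check 13² + 24² = 169 + 576 = 745 ✓.
Step 4: Order so x ≤ y and verify: 13² + 24² = 169 + 576 = 745 = n. ✓

n = 745 = 13² + 24² (one valid representation with x ≤ y).


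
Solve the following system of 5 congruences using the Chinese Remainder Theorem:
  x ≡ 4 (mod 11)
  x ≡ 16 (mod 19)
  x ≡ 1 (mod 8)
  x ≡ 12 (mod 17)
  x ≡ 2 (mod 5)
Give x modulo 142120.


Product of moduli M = 11 · 19 · 8 · 17 · 5 = 142120.
Merge one congruence at a time:
  Start: x ≡ 4 (mod 11).
  Combine with x ≡ 16 (mod 19); new modulus lcm = 209.
    Write x = 4 + 11·t and substitute into x ≡ 16 (mod 19): 11·t ≡ 16 − 4 = 12 (mod 19).
    The inverse of 11 mod 19 is 7 (since 11·7 = 77 = 4·19 + 1), so t ≡ 7·12 = 84 ≡ 8 (mod 19).
    Then x = 4 + 11·8 = 92, valid modulo lcm(11, 19) = 209: x ≡ 92 (mod 209).
  Combine with x ≡ 1 (mod 8); new modulus lcm = 1672.
    Write x = 92 + 209·t and substitute into x ≡ 1 (mod 8): 209·t ≡ 1 − 92 = -91 (mod 8).
    Reduce coefficients mod 8: 1·t ≡ 5 (mod 8).
    So t ≡ 5 (mod 8).
    Then x = 92 + 209·5 = 1137, valid modulo lcm(209, 8) = 1672: x ≡ 1137 (mod 1672).
  Combine with x ≡ 12 (mod 17); new modulus lcm = 28424.
    Write x = 1137 + 1672·t and substitute into x ≡ 12 (mod 17): 1672·t ≡ 12 − 1137 = -1125 (mod 17).
    Reduce coefficients mod 17: 6·t ≡ 14 (mod 17).
    The inverse of 6 mod 17 is 3 (since 6·3 = 18 = 1·17 + 1), so t ≡ 3·14 = 42 ≡ 8 (mod 17).
    Then x = 1137 + 1672·8 = 14513, valid modulo lcm(1672, 17) = 28424: x ≡ 14513 (mod 28424).
  Combine with x ≡ 2 (mod 5); new modulus lcm = 142120.
    Write x = 14513 + 28424·t and substitute into x ≡ 2 (mod 5): 28424·t ≡ 2 − 14513 = -14511 (mod 5).
    Reduce coefficients mod 5: 4·t ≡ 4 (mod 5).
    The inverse of 4 mod 5 is 4 (since 4·4 = 16 = 3·5 + 1), so t ≡ 4·4 = 16 ≡ 1 (mod 5).
    Then x = 14513 + 28424·1 = 42937, valid modulo lcm(28424, 5) = 142120: x ≡ 42937 (mod 142120).
Verify against each original: 42937 mod 11 = 4, 42937 mod 19 = 16, 42937 mod 8 = 1, 42937 mod 17 = 12, 42937 mod 5 = 2.

x ≡ 42937 (mod 142120).


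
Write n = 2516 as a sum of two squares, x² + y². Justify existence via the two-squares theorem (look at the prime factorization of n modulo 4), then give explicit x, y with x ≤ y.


Step 1: Factor n = 2516 = 2^2 · 17 · 37.
Step 2: Check the mod-4 condition on each prime factor: 2 = 2 (special); 17 ≡ 1 (mod 4), exponent 1; 37 ≡ 1 (mod 4), exponent 1.
All primes ≡ 3 (mod 4) appear to even exponent (or don't appear), so by the two-squares theorem n IS expressible as a sum of two squares.
Step 3: Build a representation. Group n = k² · m with k = 2 and m = 17 · 37 = 629 (a product of primes ≡ 1 (mod 4)); a representation of m scales to one of n via (k·x)² + (k·y)² = k²(x² + y²). Each prime p ≡ 1 (mod 4) is itself a sum of two squares; find a² by testing p − a² for a perfect square:
  17: 17 − 1² = 16 = 4² ⇒ 17 = 1² + 4².
  37: 37 − 1² = 36 = 6² ⇒ 37 = 1² + 6².
  Combine using the Brahmagupta–Fibonacci identity (a² + b²)(c² + d²) = (ac − bd)² + (ad + bc)² = (ac + bd)² + (ad − bc)²:
  17 · 37 = 629: from (1² + 4²)(1² + 6²), take (1·1 − 4·6, 1·6 + 4·1) = (1 − 24, 6 + 4) = (-23, 10); dropping signs (only squares matter) gives (23, 10); check 23² + 10² = 529 + 100 = 629 ✓.
  Scale by k = 2: (2·23, 2·10) = (46, 20).
Step 4: Order so x ≤ y and verify: 20² + 46² = 400 + 2116 = 2516 = n. ✓

n = 2516 = 20² + 46² (one valid representation with x ≤ y).


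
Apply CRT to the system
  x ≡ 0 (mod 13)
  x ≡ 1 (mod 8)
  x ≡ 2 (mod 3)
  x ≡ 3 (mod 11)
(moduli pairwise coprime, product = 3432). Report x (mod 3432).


Product of moduli M = 13 · 8 · 3 · 11 = 3432.
Merge one congruence at a time:
  Start: x ≡ 0 (mod 13).
  Combine with x ≡ 1 (mod 8); new modulus lcm = 104.
    Write x = 0 + 13·t and substitute into x ≡ 1 (mod 8): 13·t ≡ 1 − 0 = 1 (mod 8).
    Reduce coefficients mod 8: 5·t ≡ 1 (mod 8).
    The inverse of 5 mod 8 is 5 (since 5·5 = 25 = 3·8 + 1), so t ≡ 5·1 = 5 ≡ 5 (mod 8).
    Then x = 0 + 13·5 = 65, valid modulo lcm(13, 8) = 104: x ≡ 65 (mod 104).
  Combine with x ≡ 2 (mod 3); new modulus lcm = 312.
    Write x = 65 + 104·t and substitute into x ≡ 2 (mod 3): 104·t ≡ 2 − 65 = -63 (mod 3).
    Reduce coefficients mod 3: 2·t ≡ 0 (mod 3).
    The inverse of 2 mod 3 is 2 (since 2·2 = 4 = 1·3 + 1), so t ≡ 2·0 = 0 ≡ 0 (mod 3).
    Then x = 65 + 104·0 = 65, valid modulo lcm(104, 3) = 312: x ≡ 65 (mod 312).
  Combine with x ≡ 3 (mod 11); new modulus lcm = 3432.
    Write x = 65 + 312·t and substitute into x ≡ 3 (mod 11): 312·t ≡ 3 − 65 = -62 (mod 11).
    Reduce coefficients mod 11: 4·t ≡ 4 (mod 11).
    The inverse of 4 mod 11 is 3 (since 4·3 = 12 = 1·11 + 1), so t ≡ 3·4 = 12 ≡ 1 (mod 11).
    Then x = 65 + 312·1 = 377, valid modulo lcm(312, 11) = 3432: x ≡ 377 (mod 3432).
Verify against each original: 377 mod 13 = 0, 377 mod 8 = 1, 377 mod 3 = 2, 377 mod 11 = 3.

x ≡ 377 (mod 3432).


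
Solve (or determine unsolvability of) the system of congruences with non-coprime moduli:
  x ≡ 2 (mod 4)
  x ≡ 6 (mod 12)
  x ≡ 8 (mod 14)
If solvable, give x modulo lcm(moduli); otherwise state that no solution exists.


Moduli 4, 12, 14 are not pairwise coprime, so CRT works modulo lcm(m_i) when all pairwise compatibility conditions hold.
Pairwise compatibility: gcd(m_i, m_j) must divide a_i - a_j for every pair.
Merge one congruence at a time:
  Start: x ≡ 2 (mod 4).
  Combine with x ≡ 6 (mod 12): gcd(4, 12) = 4; 6 - 2 = 4, which IS divisible by 4, so compatible.
    Write x = 2 + 4·t and substitute into x ≡ 6 (mod 12): 4·t ≡ 6 − 2 = 4 (mod 12).
    Divide the congruence (and modulus) by g = 4: 1·t ≡ 1 (mod 3).
    So t ≡ 1 (mod 3).
    Then x = 2 + 4·1 = 6, valid modulo lcm(4, 12) = 12: x ≡ 6 (mod 12).
  Combine with x ≡ 8 (mod 14): gcd(12, 14) = 2; 8 - 6 = 2, which IS divisible by 2, so compatible.
    Write x = 6 + 12·t and substitute into x ≡ 8 (mod 14): 12·t ≡ 8 − 6 = 2 (mod 14).
    Divide the congruence (and modulus) by g = 2: 6·t ≡ 1 (mod 7).
    The inverse of 6 mod 7 is 6 (since 6·6 = 36 = 5·7 + 1), so t ≡ 6·1 = 6 ≡ 6 (mod 7).
    Then x = 6 + 12·6 = 78, valid modulo lcm(12, 14) = 84: x ≡ 78 (mod 84).
Verify: 78 mod 4 = 2, 78 mod 12 = 6, 78 mod 14 = 8.

x ≡ 78 (mod 84).


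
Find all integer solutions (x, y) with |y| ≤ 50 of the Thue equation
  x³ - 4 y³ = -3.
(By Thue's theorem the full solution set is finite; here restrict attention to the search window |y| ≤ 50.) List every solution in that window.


The equation is x³ - 4y³ = -3. For fixed y, x³ = 4·y³ − 3, so a solution requires the RHS to be a perfect cube.
Strategy: iterate y from -50 to 50, compute RHS = 4·y³ − 3, and check whether it is a (positive or negative) perfect cube.
Check small values of y:
  y = 0: RHS = -3 is not a perfect cube.
  y = 1: RHS = 1 = (1)³ ⇒ x = 1 works.
  y = -1: RHS = -7 is not a perfect cube.
  y = 2: RHS = 29 is not a perfect cube.
  y = -2: RHS = -35 is not a perfect cube.
  y = 3: RHS = 105 is not a perfect cube.
  y = -3: RHS = -111 is not a perfect cube.
Continuing the search up to |y| = 50 finds no further solutions beyond those listed.
Collected solutions: (1, 1).

Solutions (with |y| ≤ 50): (1, 1).


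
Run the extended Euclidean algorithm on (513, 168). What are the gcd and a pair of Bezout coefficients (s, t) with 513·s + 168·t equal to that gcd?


Euclidean algorithm on (513, 168) — divide until remainder is 0:
  513 = 3 · 168 + 9
  168 = 18 · 9 + 6
  9 = 1 · 6 + 3
  6 = 2 · 3 + 0
gcd(513, 168) = 3.
Track Bezout coefficients alongside the remainders: start with r₀ = 513 = a·1 + b·0 (s = 1, t = 0) and r₁ = 168 = a·0 + b·1 (s = 0, t = 1); each new remainder r_{k+1} = r_{k-1} − q_k·r_k inherits s_{k+1} = s_{k-1} − q_k·s_k, t_{k+1} = t_{k-1} − q_k·t_k, so r_k = a·s_k + b·t_k at every step:
  q = 3: r = 9, s = 1 − 3·0 = 1, t = 0 − 3·1 = -3  (check: 513·1 + 168·(-3) = 9)
  q = 18: r = 6, s = 0 − 18·1 = -18, t = 1 − 18·(-3) = 55  (check: 513·(-18) + 168·55 = 6)
  q = 1: r = 3, s = 1 − 1·(-18) = 19, t = -3 − 1·55 = -58  (check: 513·19 + 168·(-58) = 3)
The row with r = 3 (the gcd) gives the Bezout coefficients s = 19, t = -58.
Result: 513 · (19) + 168 · (-58) = 3.

gcd(513, 168) = 3; s = 19, t = -58 (check: 513·19 + 168·(-58) = 3).


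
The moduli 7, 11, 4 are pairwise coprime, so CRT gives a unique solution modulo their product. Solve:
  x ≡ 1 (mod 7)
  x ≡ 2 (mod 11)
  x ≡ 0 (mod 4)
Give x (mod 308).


Moduli 7, 11, 4 are pairwise coprime; by CRT there is a unique solution modulo M = 7 · 11 · 4 = 308.
Solve pairwise, accumulating the modulus:
  Start with x ≡ 1 (mod 7).
  Combine with x ≡ 2 (mod 11): since gcd(7, 11) = 1, we get a unique residue mod 77.
    Write x = 1 + 7·t and substitute into x ≡ 2 (mod 11): 7·t ≡ 2 − 1 = 1 (mod 11).
    The inverse of 7 mod 11 is 8 (since 7·8 = 56 = 5·11 + 1), so t ≡ 8·1 = 8 ≡ 8 (mod 11).
    Then x = 1 + 7·8 = 57, valid modulo lcm(7, 11) = 77: x ≡ 57 (mod 77).
  Combine with x ≡ 0 (mod 4): since gcd(77, 4) = 1, we get a unique residue mod 308.
    Write x = 57 + 77·t and substitute into x ≡ 0 (mod 4): 77·t ≡ 0 − 57 = -57 (mod 4).
    Reduce coefficients mod 4: 1·t ≡ 3 (mod 4).
    So t ≡ 3 (mod 4).
    Then x = 57 + 77·3 = 288, valid modulo lcm(77, 4) = 308: x ≡ 288 (mod 308).
Verify: 288 mod 7 = 1 ✓, 288 mod 11 = 2 ✓, 288 mod 4 = 0 ✓.

x ≡ 288 (mod 308).


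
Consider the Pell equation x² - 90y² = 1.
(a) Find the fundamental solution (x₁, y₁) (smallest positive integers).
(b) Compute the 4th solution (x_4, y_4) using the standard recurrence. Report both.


Step 1: Find the fundamental solution (x₁, y₁) of x² - 90y² = 1.
  Expand √90 as a continued fraction. a₀ = ⌊√90⌋ = 9; iterate m_{k+1} = d_k·a_k − m_k, d_{k+1} = (90 − m_{k+1}²)/d_k, a_{k+1} = ⌊(a₀ + m_{k+1})/d_{k+1}⌋ (starting m₀ = 0, d₀ = 1), with convergents p_k = a_k·p_{k-1} + p_{k-2}, q_k = a_k·q_{k-1} + q_{k-2} (p₋₁ = 1, q₋₁ = 0):
  k = 0: a₀ = 9; p₀/q₀ = 9/1; p₀² − 90·q₀² = 81 − 90 = -9.
  k = 1: m = 9, d = 9, a = ⌊(9 + 9)/9⌋ = 2; p/q = (2·9 + 1)/(2·1 + 0) = 19/2; p² − 90·q² = 361 − 360 = 1.
  The first convergent with p² − 90·q² = 1 gives the fundamental solution (x₁, y₁) = (19, 2).
Step 2: Apply the recurrence (x_{n+1}, y_{n+1}) = (x₁x_n + 90y₁y_n, x₁y_n + y₁x_n) repeatedly.
  From (x_1, y_1) = (19, 2): x_2 = 19·19 + 90·2·2 = 721; y_2 = 19·2 + 2·19 = 76.
  From (x_2, y_2) = (721, 76): x_3 = 19·721 + 90·2·76 = 27379; y_3 = 19·76 + 2·721 = 2886.
  From (x_3, y_3) = (27379, 2886): x_4 = 19·27379 + 90·2·2886 = 1039681; y_4 = 19·2886 + 2·27379 = 109592.
Step 3: Verify x_4² - 90·y_4² = 1080936581761 - 1080936581760 = 1 (should be 1). ✓

(x_1, y_1) = (19, 2); (x_4, y_4) = (1039681, 109592).


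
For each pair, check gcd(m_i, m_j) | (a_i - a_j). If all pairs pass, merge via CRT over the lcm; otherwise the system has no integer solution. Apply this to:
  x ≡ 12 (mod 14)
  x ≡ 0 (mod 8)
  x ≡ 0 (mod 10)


Moduli 14, 8, 10 are not pairwise coprime, so CRT works modulo lcm(m_i) when all pairwise compatibility conditions hold.
Pairwise compatibility: gcd(m_i, m_j) must divide a_i - a_j for every pair.
Merge one congruence at a time:
  Start: x ≡ 12 (mod 14).
  Combine with x ≡ 0 (mod 8): gcd(14, 8) = 2; 0 - 12 = -12, which IS divisible by 2, so compatible.
    Write x = 12 + 14·t and substitute into x ≡ 0 (mod 8): 14·t ≡ 0 − 12 = -12 (mod 8).
    Divide the congruence (and modulus) by g = 2: 7·t ≡ -6 (mod 4).
    Reduce coefficients mod 4: 3·t ≡ 2 (mod 4).
    The inverse of 3 mod 4 is 3 (since 3·3 = 9 = 2·4 + 1), so t ≡ 3·2 = 6 ≡ 2 (mod 4).
    Then x = 12 + 14·2 = 40, valid modulo lcm(14, 8) = 56: x ≡ 40 (mod 56).
  Combine with x ≡ 0 (mod 10): gcd(56, 10) = 2; 0 - 40 = -40, which IS divisible by 2, so compatible.
    Write x = 40 + 56·t and substitute into x ≡ 0 (mod 10): 56·t ≡ 0 − 40 = -40 (mod 10).
    Divide the congruence (and modulus) by g = 2: 28·t ≡ -20 (mod 5).
    Reduce coefficients mod 5: 3·t ≡ 0 (mod 5).
    The inverse of 3 mod 5 is 2 (since 3·2 = 6 = 1·5 + 1), so t ≡ 2·0 = 0 ≡ 0 (mod 5).
    Then x = 40 + 56·0 = 40, valid modulo lcm(56, 10) = 280: x ≡ 40 (mod 280).
Verify: 40 mod 14 = 12, 40 mod 8 = 0, 40 mod 10 = 0.

x ≡ 40 (mod 280).


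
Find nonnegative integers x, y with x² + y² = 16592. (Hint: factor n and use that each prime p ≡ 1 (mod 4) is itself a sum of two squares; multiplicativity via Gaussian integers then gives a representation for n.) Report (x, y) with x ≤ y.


Step 1: Factor n = 16592 = 2^4 · 17 · 61.
Step 2: Check the mod-4 condition on each prime factor: 2 = 2 (special); 17 ≡ 1 (mod 4), exponent 1; 61 ≡ 1 (mod 4), exponent 1.
All primes ≡ 3 (mod 4) appear to even exponent (or don't appear), so by the two-squares theorem n IS expressible as a sum of two squares.
Step 3: Build a representation. Group n = k² · m with k = 4 and m = 17 · 61 = 1037 (a product of primes ≡ 1 (mod 4)); a representation of m scales to one of n via (k·x)² + (k·y)² = k²(x² + y²). Each prime p ≡ 1 (mod 4) is itself a sum of two squares; find a² by testing p − a² for a perfect square:
  17: 17 − 1² = 16 = 4² ⇒ 17 = 1² + 4².
  61: 61 − 1² = 60, 61 − 2² = 57, 61 − 3² = 52, 61 − 4² = 45, 61 − 5² = 36 = 6² ⇒ 61 = 5² + 6².
  Combine using the Brahmagupta–Fibonacci identity (a² + b²)(c² + d²) = (ac − bd)² + (ad + bc)² = (ac + bd)² + (ad − bc)²:
  17 · 61 = 1037: from (1² + 4²)(5² + 6²), take (1·5 − 4·6, 1·6 + 4·5) = (5 − 24, 6 + 20) = (-19, 26); dropping signs (only squares matter) gives (19, 26); check 19² + 26² = 361 + 676 = 1037 ✓.
  Scale by k = 4: (4·19, 4·26) = (76, 104).
Step 4: Order so x ≤ y and verify: 76² + 104² = 5776 + 10816 = 16592 = n. ✓

n = 16592 = 76² + 104² (one valid representation with x ≤ y).


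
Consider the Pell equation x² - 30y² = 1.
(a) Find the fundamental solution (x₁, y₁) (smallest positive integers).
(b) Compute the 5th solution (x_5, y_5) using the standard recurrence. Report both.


Step 1: Find the fundamental solution (x₁, y₁) of x² - 30y² = 1.
  Expand √30 as a continued fraction. a₀ = ⌊√30⌋ = 5; iterate m_{k+1} = d_k·a_k − m_k, d_{k+1} = (30 − m_{k+1}²)/d_k, a_{k+1} = ⌊(a₀ + m_{k+1})/d_{k+1}⌋ (starting m₀ = 0, d₀ = 1), with convergents p_k = a_k·p_{k-1} + p_{k-2}, q_k = a_k·q_{k-1} + q_{k-2} (p₋₁ = 1, q₋₁ = 0):
  k = 0: a₀ = 5; p₀/q₀ = 5/1; p₀² − 30·q₀² = 25 − 30 = -5.
  k = 1: m = 5, d = 5, a = ⌊(5 + 5)/5⌋ = 2; p/q = (2·5 + 1)/(2·1 + 0) = 11/2; p² − 30·q² = 121 − 120 = 1.
  The first convergent with p² − 30·q² = 1 gives the fundamental solution (x₁, y₁) = (11, 2).
Step 2: Apply the recurrence (x_{n+1}, y_{n+1}) = (x₁x_n + 30y₁y_n, x₁y_n + y₁x_n) repeatedly.
  From (x_1, y_1) = (11, 2): x_2 = 11·11 + 30·2·2 = 241; y_2 = 11·2 + 2·11 = 44.
  From (x_2, y_2) = (241, 44): x_3 = 11·241 + 30·2·44 = 5291; y_3 = 11·44 + 2·241 = 966.
  From (x_3, y_3) = (5291, 966): x_4 = 11·5291 + 30·2·966 = 116161; y_4 = 11·966 + 2·5291 = 21208.
  From (x_4, y_4) = (116161, 21208): x_5 = 11·116161 + 30·2·21208 = 2550251; y_5 = 11·21208 + 2·116161 = 465610.
Step 3: Verify x_5² - 30·y_5² = 6503780163001 - 6503780163000 = 1 (should be 1). ✓

(x_1, y_1) = (11, 2); (x_5, y_5) = (2550251, 465610).
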